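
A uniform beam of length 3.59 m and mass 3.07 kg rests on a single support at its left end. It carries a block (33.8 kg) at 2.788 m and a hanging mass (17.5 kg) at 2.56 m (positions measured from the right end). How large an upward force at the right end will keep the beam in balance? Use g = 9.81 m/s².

Sum moments about the left end (the unknown pivot reaction has zero arm there).
Beam weight: 3.07 × 9.81 = 30.12 N down at 1.795 m → arm 1.795 m, τ = 30.12 × 1.795 = 54.07 N·m clockwise.
Block: 33.8 × 9.81 = 331.6 N down at 2.788 m → arm 0.802 m, τ = 331.6 × 0.802 = 265.9 N·m clockwise.
Hanging mass: 17.5 × 9.81 = 171.7 N down at 2.56 m → arm 1.03 m, τ = 171.7 × 1.03 = 176.9 N·m clockwise.
Net moment of the loads = 496.9 N·m clockwise.
The upward force F acts at the right end, arm 3.59 m, giving F × 3.59 counterclockwise.
For rotational equilibrium, F × 3.59 = 496.9, so F = 496.9 / 3.59 = 138 N.

F ≈ 138 N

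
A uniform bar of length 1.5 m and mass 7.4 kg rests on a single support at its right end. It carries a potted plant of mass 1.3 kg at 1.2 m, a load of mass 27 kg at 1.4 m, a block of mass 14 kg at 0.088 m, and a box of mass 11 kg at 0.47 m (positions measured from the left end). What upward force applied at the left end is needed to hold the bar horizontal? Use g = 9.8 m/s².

F ≈ 260 N

Choose the right end as the axis so the unknown pivot reaction has zero arm there.
Beam weight: 7.4 × 9.8 = 72.52 N down at 0.75 m → arm 0.75 m, τ = 72.52 × 0.75 = 54.39 N·m counterclockwise.
Potted plant: 1.3 × 9.8 = 12.74 N down at 1.2 m → arm 0.3 m, τ = 12.74 × 0.3 = 3.822 N·m counterclockwise.
Load: 27 × 9.8 = 264.6 N down at 1.4 m → arm 0.1 m, τ = 264.6 × 0.1 = 26.46 N·m counterclockwise.
Block: 14 × 9.8 = 137.2 N down at 0.088 m → arm 1.412 m, τ = 137.2 × 1.412 = 193.7 N·m counterclockwise.
Box: 11 × 9.8 = 107.8 N down at 0.47 m → arm 1.03 m, τ = 107.8 × 1.03 = 111 N·m counterclockwise.
Net moment of the loads = 389.4 N·m counterclockwise.
The upward force F acts at the left end, arm 1.5 m, giving F × 1.5 clockwise.
Στ = 0 ⇒ F × 1.5 = 389.4 ⇒ F = 389.4 / 1.5 = 260 N.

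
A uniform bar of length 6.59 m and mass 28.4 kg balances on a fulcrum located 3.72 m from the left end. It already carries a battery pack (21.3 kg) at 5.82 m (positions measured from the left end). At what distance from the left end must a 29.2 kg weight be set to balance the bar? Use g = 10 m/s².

x ≈ 2.6 m from the left end

About the fulcrum (at 3.72 m from the left end):
Beam weight: 28.4 × 10 = 284 N down at 3.295 m → arm 0.425 m, τ = 284 × 0.425 = 120.7 N·m counterclockwise.
Battery pack: 21.3 × 10 = 213 N down at 5.82 m → arm 2.1 m, τ = 213 × 2.1 = 447.3 N·m clockwise.
Net moment of existing loads = 326.6 N·m clockwise.
The weight weighs 29.2 × 10 = 292 N and must supply an equal counterclockwise moment, so its lever arm about the fulcrum is 326.6 / 292 = 1.12 m.
That puts it at 3.72 − 1.12 = 2.6 m from the left end.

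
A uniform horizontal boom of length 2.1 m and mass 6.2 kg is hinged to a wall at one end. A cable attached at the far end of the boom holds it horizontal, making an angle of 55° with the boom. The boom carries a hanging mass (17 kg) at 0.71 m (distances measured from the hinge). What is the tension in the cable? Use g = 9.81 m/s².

Taking torques about the hinge:
Beam weight: 6.2 × 9.81 = 60.82 N down at 1.05 m → arm 1.05 m, τ = 60.82 × 1.05 = 63.86 N·m clockwise.
Hanging mass: 17 × 9.81 = 166.8 N down at 0.71 m → arm 0.71 m, τ = 166.8 × 0.71 = 118.4 N·m clockwise.
Total clockwise load moment = 182.3 N·m.
The cable tension T acts at 2.1 m; only its component perpendicular to the boom, T sinθ, produces torque. sin 55° = 0.8192.
For rotational equilibrium, T × 2.1 × 0.8192 = 182.3, so T = 182.3 / 1.72 = 106 N.

T ≈ 106 N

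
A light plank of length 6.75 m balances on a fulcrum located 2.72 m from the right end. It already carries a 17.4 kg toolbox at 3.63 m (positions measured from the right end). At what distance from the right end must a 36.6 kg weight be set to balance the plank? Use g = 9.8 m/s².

x ≈ 2.29 m from the right end

Choose the fulcrum (at 2.72 m from the right end) as the axis so the support reaction has zero arm there.
Toolbox: 17.4 × 9.8 = 170.5 N down at 3.63 m → arm 0.91 m, τ = 170.5 × 0.91 = 155.2 N·m counterclockwise.
Net moment of existing loads = 155.2 N·m counterclockwise.
The weight weighs 36.6 × 9.8 = 358.7 N and must supply an equal clockwise moment, so its lever arm about the fulcrum is 155.2 / 358.7 = 0.433 m.
That puts it at 2.72 − 0.433 = 2.29 m from the right end.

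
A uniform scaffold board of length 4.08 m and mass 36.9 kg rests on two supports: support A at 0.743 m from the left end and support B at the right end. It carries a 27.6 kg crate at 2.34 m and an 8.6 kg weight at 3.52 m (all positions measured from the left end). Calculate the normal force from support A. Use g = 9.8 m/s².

About support B:
Beam weight: 36.9 × 9.8 = 361.6 N down at 2.04 m → arm 2.04 m, τ = 361.6 × 2.04 = 737.7 N·m counterclockwise.
Crate: 27.6 × 9.8 = 270.5 N down at 2.34 m → arm 1.74 m, τ = 270.5 × 1.74 = 470.7 N·m counterclockwise.
Weight: 8.6 × 9.8 = 84.28 N down at 3.52 m → arm 0.56 m, τ = 84.28 × 0.56 = 47.2 N·m counterclockwise.
Net load moment about support B = 1256 N·m counterclockwise.
Reaction R at support A is upward at 0.743 m, arm 3.337 m → moment R × 3.337 clockwise.
Setting net torque to zero: R × 3.337 = 1256 → R = 376 N.

R_A ≈ 376 N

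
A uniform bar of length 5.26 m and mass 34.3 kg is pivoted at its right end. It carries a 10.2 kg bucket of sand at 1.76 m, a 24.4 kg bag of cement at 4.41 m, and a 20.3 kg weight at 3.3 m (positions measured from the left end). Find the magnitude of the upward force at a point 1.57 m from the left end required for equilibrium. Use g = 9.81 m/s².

F ≈ 496 N

Taking torques about the right end:
Beam weight: 34.3 × 9.81 = 336.5 N down at 2.63 m → arm 2.63 m, τ = 336.5 × 2.63 = 885 N·m counterclockwise.
Bucket of sand: 10.2 × 9.81 = 100.1 N down at 1.76 m → arm 3.5 m, τ = 100.1 × 3.5 = 350.3 N·m counterclockwise.
Bag of cement: 24.4 × 9.81 = 239.4 N down at 4.41 m → arm 0.85 m, τ = 239.4 × 0.85 = 203.5 N·m counterclockwise.
Weight: 20.3 × 9.81 = 199.1 N down at 3.3 m → arm 1.96 m, τ = 199.1 × 1.96 = 390.2 N·m counterclockwise.
Net moment of the loads = 1829 N·m counterclockwise.
The upward force F acts at a point 1.57 m from the left end, arm 3.69 m, giving F × 3.69 clockwise.
For rotational equilibrium, F × 3.69 = 1829, so F = 1829 / 3.69 = 496 N.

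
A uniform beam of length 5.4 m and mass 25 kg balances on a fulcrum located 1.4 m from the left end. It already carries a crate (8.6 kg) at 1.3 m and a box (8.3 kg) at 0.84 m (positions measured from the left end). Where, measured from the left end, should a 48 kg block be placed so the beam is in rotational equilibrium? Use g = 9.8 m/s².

About the fulcrum (at 1.4 m from the left end):
Beam weight: 25 × 9.8 = 245 N down at 2.7 m → arm 1.3 m, τ = 245 × 1.3 = 318.5 N·m clockwise.
Crate: 8.6 × 9.8 = 84.28 N down at 1.3 m → arm 0.1 m, τ = 84.28 × 0.1 = 8.428 N·m counterclockwise.
Box: 8.3 × 9.8 = 81.34 N down at 0.84 m → arm 0.56 m, τ = 81.34 × 0.56 = 45.55 N·m counterclockwise.
Net moment of existing loads = 264.5 N·m clockwise.
The block weighs 48 × 9.8 = 470.4 N and must supply an equal counterclockwise moment, so its lever arm about the fulcrum is 264.5 / 470.4 = 0.562 m.
That puts it at 1.4 − 0.562 = 0.838 m from the left end.

x ≈ 0.838 m from the left end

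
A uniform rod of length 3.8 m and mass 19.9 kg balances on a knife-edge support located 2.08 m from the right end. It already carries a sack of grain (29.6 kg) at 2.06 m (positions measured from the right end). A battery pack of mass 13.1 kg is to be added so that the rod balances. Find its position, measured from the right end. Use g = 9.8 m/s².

Take moments about the knife-edge support (at 2.08 m from the right end).
Beam weight: 19.9 × 9.8 = 195 N down at 1.9 m → arm 0.18 m, τ = 195 × 0.18 = 35.1 N·m clockwise.
Sack of grain: 29.6 × 9.8 = 290.1 N down at 2.06 m → arm 0.02 m, τ = 290.1 × 0.02 = 5.802 N·m clockwise.
Net moment of existing loads = 40.9 N·m clockwise.
The battery pack weighs 13.1 × 9.8 = 128.4 N and must supply an equal counterclockwise moment, so its lever arm about the knife-edge support is 40.9 / 128.4 = 0.319 m.
That puts it at 2.08 + 0.319 = 2.4 m from the right end.

x ≈ 2.4 m from the right end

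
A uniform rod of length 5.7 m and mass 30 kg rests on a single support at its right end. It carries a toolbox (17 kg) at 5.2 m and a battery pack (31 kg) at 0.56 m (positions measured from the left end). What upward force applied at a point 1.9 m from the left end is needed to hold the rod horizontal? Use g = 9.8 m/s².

Take moments about the right end.
Beam weight: 30 × 9.8 = 294 N down at 2.85 m → arm 2.85 m, τ = 294 × 2.85 = 837.9 N·m counterclockwise.
Toolbox: 17 × 9.8 = 166.6 N down at 5.2 m → arm 0.5 m, τ = 166.6 × 0.5 = 83.3 N·m counterclockwise.
Battery pack: 31 × 9.8 = 303.8 N down at 0.56 m → arm 5.14 m, τ = 303.8 × 5.14 = 1562 N·m counterclockwise.
Net moment of the loads = 2483 N·m counterclockwise.
The upward force F acts at a point 1.9 m from the left end, arm 3.8 m, giving F × 3.8 clockwise.
For rotational equilibrium, F × 3.8 = 2483, so F = 2483 / 3.8 = 653 N.

F ≈ 653 N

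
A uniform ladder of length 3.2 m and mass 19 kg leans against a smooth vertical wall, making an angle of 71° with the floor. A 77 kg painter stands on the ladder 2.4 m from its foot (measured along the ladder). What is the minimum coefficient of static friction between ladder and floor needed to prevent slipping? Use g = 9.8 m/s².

μ_min ≈ 0.241

Choose the foot of the ladder as the axis so the floor normal and friction both act there and drop out.
Ladder weight 19×9.8 = 186.2 N acts at 1.6 m along the ladder; its horizontal arm is 1.6·cos71° = 0.5209 m → τ = 96.99 N·m clockwise.
Painter: 77×9.8 = 754.6 N at 2.4 m → arm 0.7814 m → τ = 589.6 N·m clockwise.
Wall normal N acts horizontally at the top; its moment arm is the height L sinθ = 3.2·sin71° = 3.026 m, counterclockwise.
For rotational equilibrium, N × 3.026 = 686.6, so N = 226.9 N.
ΣFx = 0 ⇒ f = N_wall = 226.9 N. ΣFy = 0 ⇒ N_floor = 940.8 N.
μ_min = f / N_floor = 226.9 / 940.8 = 0.241.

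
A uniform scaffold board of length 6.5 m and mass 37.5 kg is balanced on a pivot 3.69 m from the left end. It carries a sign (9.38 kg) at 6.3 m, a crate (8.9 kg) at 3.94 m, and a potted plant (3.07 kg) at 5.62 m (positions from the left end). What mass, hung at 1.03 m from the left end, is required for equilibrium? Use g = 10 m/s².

Taking torques about the pivot (at 3.69 m from the left end):
Beam weight: 37.5 × 10 = 375 N down at 3.25 m → arm 0.44 m, τ = 375 × 0.44 = 165 N·m counterclockwise.
Sign: 9.38 × 10 = 93.8 N down at 6.3 m → arm 2.61 m, τ = 93.8 × 2.61 = 244.8 N·m clockwise.
Crate: 8.9 × 10 = 89 N down at 3.94 m → arm 0.25 m, τ = 89 × 0.25 = 22.25 N·m clockwise.
Potted plant: 3.07 × 10 = 30.7 N down at 5.62 m → arm 1.93 m, τ = 30.7 × 1.93 = 59.25 N·m clockwise.
Net moment of known loads = 161.3 N·m clockwise.
An unknown mass m at 1.03 m has arm 2.66 m; its moment is m·g·2.66 counterclockwise.
Balancing moments: m × 10 × 2.66 = 161.3, giving m = 161.3 / (10 × 2.66) = 6.06 kg.

m ≈ 6.06 kg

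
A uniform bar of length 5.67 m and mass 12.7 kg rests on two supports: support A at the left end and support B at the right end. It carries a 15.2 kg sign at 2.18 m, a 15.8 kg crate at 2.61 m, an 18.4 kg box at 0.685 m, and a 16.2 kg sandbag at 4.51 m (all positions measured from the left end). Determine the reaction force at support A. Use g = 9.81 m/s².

Taking torques about support B:
Beam weight: 12.7 × 9.81 = 124.6 N down at 2.835 m → arm 2.835 m, τ = 124.6 × 2.835 = 353.2 N·m counterclockwise.
Sign: 15.2 × 9.81 = 149.1 N down at 2.18 m → arm 3.49 m, τ = 149.1 × 3.49 = 520.4 N·m counterclockwise.
Crate: 15.8 × 9.81 = 155 N down at 2.61 m → arm 3.06 m, τ = 155 × 3.06 = 474.3 N·m counterclockwise.
Box: 18.4 × 9.81 = 180.5 N down at 0.685 m → arm 4.985 m, τ = 180.5 × 4.985 = 899.8 N·m counterclockwise.
Sandbag: 16.2 × 9.81 = 158.9 N down at 4.51 m → arm 1.16 m, τ = 158.9 × 1.16 = 184.3 N·m counterclockwise.
Net load moment about support B = 2432 N·m counterclockwise.
Reaction R at support A is upward at 0 m, arm 5.67 m → moment R × 5.67 clockwise.
Στ = 0 ⇒ R × 5.67 = 2432 ⇒ R = 429 N.

R_A ≈ 429 N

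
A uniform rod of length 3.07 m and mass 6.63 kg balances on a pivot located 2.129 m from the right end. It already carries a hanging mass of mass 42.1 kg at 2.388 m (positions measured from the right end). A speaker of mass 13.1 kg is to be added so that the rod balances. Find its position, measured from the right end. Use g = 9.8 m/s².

x ≈ 1.6 m from the right end

Take moments about the pivot (at 2.129 m from the right end).
Beam weight: 6.63 × 9.8 = 64.97 N down at 1.535 m → arm 0.594 m, τ = 64.97 × 0.594 = 38.59 N·m clockwise.
Hanging mass: 42.1 × 9.8 = 412.6 N down at 2.388 m → arm 0.259 m, τ = 412.6 × 0.259 = 106.9 N·m counterclockwise.
Net moment of existing loads = 68.31 N·m counterclockwise.
The speaker weighs 13.1 × 9.8 = 128.4 N and must supply an equal clockwise moment, so its lever arm about the pivot is 68.31 / 128.4 = 0.532 m.
That puts it at 2.129 − 0.532 = 1.6 m from the right end.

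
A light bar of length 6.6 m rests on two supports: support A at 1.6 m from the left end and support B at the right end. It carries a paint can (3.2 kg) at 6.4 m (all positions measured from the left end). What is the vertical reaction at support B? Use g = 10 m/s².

R_B ≈ 30.7 N

Choose support A as the axis so its reaction then has zero moment arm.
Paint can: 3.2 × 10 = 32 N down at 6.4 m → arm 4.8 m, τ = 32 × 4.8 = 153.6 N·m clockwise.
Net load moment about support A = 153.6 N·m clockwise.
Reaction R at support B is upward at 6.6 m, arm 5 m → moment R × 5 counterclockwise.
Balancing moments: R × 5 = 153.6, giving R = 30.7 N.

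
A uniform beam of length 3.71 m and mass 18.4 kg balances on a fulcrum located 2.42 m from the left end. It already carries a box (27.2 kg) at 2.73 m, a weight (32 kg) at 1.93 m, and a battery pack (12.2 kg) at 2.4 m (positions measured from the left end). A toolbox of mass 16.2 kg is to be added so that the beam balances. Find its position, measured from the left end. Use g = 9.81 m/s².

Sum moments about the fulcrum (at 2.42 m from the left end) (the support reaction has zero arm there).
Beam weight: 18.4 × 9.81 = 180.5 N down at 1.855 m → arm 0.565 m, τ = 180.5 × 0.565 = 102 N·m counterclockwise.
Box: 27.2 × 9.81 = 266.8 N down at 2.73 m → arm 0.31 m, τ = 266.8 × 0.31 = 82.71 N·m clockwise.
Weight: 32 × 9.81 = 313.9 N down at 1.93 m → arm 0.49 m, τ = 313.9 × 0.49 = 153.8 N·m counterclockwise.
Battery pack: 12.2 × 9.81 = 119.7 N down at 2.4 m → arm 0.02 m, τ = 119.7 × 0.02 = 2.394 N·m counterclockwise.
Net moment of existing loads = 175.5 N·m counterclockwise.
The toolbox weighs 16.2 × 9.81 = 158.9 N and must supply an equal clockwise moment, so its lever arm about the fulcrum is 175.5 / 158.9 = 1.1 m.
That puts it at 2.42 + 1.1 = 3.52 m from the left end.

x ≈ 3.52 m from the left end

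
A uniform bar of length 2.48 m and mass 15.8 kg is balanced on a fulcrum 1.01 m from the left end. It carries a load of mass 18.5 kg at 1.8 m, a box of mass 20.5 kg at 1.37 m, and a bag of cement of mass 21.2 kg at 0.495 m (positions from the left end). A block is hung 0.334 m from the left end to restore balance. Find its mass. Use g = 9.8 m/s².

Take moments about the fulcrum (at 1.01 m from the left end).
Beam weight: 15.8 × 9.8 = 154.8 N down at 1.24 m → arm 0.23 m, τ = 154.8 × 0.23 = 35.6 N·m clockwise.
Load: 18.5 × 9.8 = 181.3 N down at 1.8 m → arm 0.79 m, τ = 181.3 × 0.79 = 143.2 N·m clockwise.
Box: 20.5 × 9.8 = 200.9 N down at 1.37 m → arm 0.36 m, τ = 200.9 × 0.36 = 72.32 N·m clockwise.
Bag of cement: 21.2 × 9.8 = 207.8 N down at 0.495 m → arm 0.515 m, τ = 207.8 × 0.515 = 107 N·m counterclockwise.
Net moment of known loads = 144.1 N·m clockwise.
An unknown mass m at 0.334 m has arm 0.676 m; its moment is m·g·0.676 counterclockwise.
Setting net torque to zero: m × 9.8 × 0.676 = 144.1 → m = 144.1 / (9.8 × 0.676) = 21.8 kg.

m ≈ 21.8 kg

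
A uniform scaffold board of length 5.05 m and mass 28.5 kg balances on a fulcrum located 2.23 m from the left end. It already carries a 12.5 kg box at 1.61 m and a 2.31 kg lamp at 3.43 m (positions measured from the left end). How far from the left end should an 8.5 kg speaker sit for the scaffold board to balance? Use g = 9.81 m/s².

x ≈ 1.83 m from the left end

Taking torques about the fulcrum (at 2.23 m from the left end):
Beam weight: 28.5 × 9.81 = 279.6 N down at 2.525 m → arm 0.295 m, τ = 279.6 × 0.295 = 82.48 N·m clockwise.
Box: 12.5 × 9.81 = 122.6 N down at 1.61 m → arm 0.62 m, τ = 122.6 × 0.62 = 76.01 N·m counterclockwise.
Lamp: 2.31 × 9.81 = 22.66 N down at 3.43 m → arm 1.2 m, τ = 22.66 × 1.2 = 27.19 N·m clockwise.
Net moment of existing loads = 33.66 N·m clockwise.
The speaker weighs 8.5 × 9.81 = 83.39 N and must supply an equal counterclockwise moment, so its lever arm about the fulcrum is 33.66 / 83.39 = 0.404 m.
That puts it at 2.23 − 0.404 = 1.83 m from the left end.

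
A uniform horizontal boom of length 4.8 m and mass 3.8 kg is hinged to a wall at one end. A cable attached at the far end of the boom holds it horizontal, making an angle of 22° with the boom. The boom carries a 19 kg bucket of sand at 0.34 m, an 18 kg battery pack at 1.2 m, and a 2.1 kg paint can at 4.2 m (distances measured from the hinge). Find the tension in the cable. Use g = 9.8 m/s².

Taking torques about the hinge:
Beam weight: 3.8 × 9.8 = 37.24 N down at 2.4 m → arm 2.4 m, τ = 37.24 × 2.4 = 89.38 N·m clockwise.
Bucket of sand: 19 × 9.8 = 186.2 N down at 0.34 m → arm 0.34 m, τ = 186.2 × 0.34 = 63.31 N·m clockwise.
Battery pack: 18 × 9.8 = 176.4 N down at 1.2 m → arm 1.2 m, τ = 176.4 × 1.2 = 211.7 N·m clockwise.
Paint can: 2.1 × 9.8 = 20.58 N down at 4.2 m → arm 4.2 m, τ = 20.58 × 4.2 = 86.44 N·m clockwise.
Total clockwise load moment = 450.8 N·m.
The cable tension T acts at 4.8 m; only its component perpendicular to the boom, T sinθ, produces torque. sin 22° = 0.3746.
Balancing moments: T × 4.8 × 0.3746 = 450.8, giving T = 450.8 / 1.798 = 251 N.

T ≈ 251 N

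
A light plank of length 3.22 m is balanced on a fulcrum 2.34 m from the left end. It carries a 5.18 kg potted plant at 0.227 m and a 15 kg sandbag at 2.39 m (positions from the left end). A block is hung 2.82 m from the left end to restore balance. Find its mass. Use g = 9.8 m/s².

Taking torques about the fulcrum (at 2.34 m from the left end):
Potted plant: 5.18 × 9.8 = 50.76 N down at 0.227 m → arm 2.113 m, τ = 50.76 × 2.113 = 107.3 N·m counterclockwise.
Sandbag: 15 × 9.8 = 147 N down at 2.39 m → arm 0.05 m, τ = 147 × 0.05 = 7.35 N·m clockwise.
Net moment of known loads = 99.95 N·m counterclockwise.
An unknown mass m at 2.82 m has arm 0.48 m; its moment is m·g·0.48 clockwise.
For rotational equilibrium, m × 9.8 × 0.48 = 99.95, so m = 99.95 / (9.8 × 0.48) = 21.2 kg.

m ≈ 21.2 kg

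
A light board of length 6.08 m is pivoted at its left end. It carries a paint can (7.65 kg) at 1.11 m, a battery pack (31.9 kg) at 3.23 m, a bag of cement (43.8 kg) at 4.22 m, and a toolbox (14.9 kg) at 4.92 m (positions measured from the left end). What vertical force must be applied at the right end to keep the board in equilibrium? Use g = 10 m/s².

F ≈ 608 N

Choose the left end as the axis so the unknown pivot reaction has zero arm there.
Paint can: 7.65 × 10 = 76.5 N down at 1.11 m → arm 1.11 m, τ = 76.5 × 1.11 = 84.92 N·m clockwise.
Battery pack: 31.9 × 10 = 319 N down at 3.23 m → arm 3.23 m, τ = 319 × 3.23 = 1030 N·m clockwise.
Bag of cement: 43.8 × 10 = 438 N down at 4.22 m → arm 4.22 m, τ = 438 × 4.22 = 1848 N·m clockwise.
Toolbox: 14.9 × 10 = 149 N down at 4.92 m → arm 4.92 m, τ = 149 × 4.92 = 733.1 N·m clockwise.
Net moment of the loads = 3696 N·m clockwise.
The upward force F acts at the right end, arm 6.08 m, giving F × 6.08 counterclockwise.
Balancing moments: F × 6.08 = 3696, giving F = 3696 / 6.08 = 608 N.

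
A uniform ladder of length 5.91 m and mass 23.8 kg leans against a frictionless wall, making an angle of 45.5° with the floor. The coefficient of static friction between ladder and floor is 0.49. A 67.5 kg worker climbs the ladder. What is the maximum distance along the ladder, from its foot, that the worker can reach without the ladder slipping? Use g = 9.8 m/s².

d ≈ 2.94 m

Sum moments about the foot of the ladder (the floor normal and friction both act there and drop out).
Ladder weight 23.8×9.8 = 233.2 N acts at 2.955 m along the ladder; its horizontal arm is 2.955·cos45.5° = 2.071 m → τ = 483 N·m clockwise.
Worker weight 67.5×9.8 = 661.5 N at distance d → arm d·cos45.5° → τ = 661.5·d·0.7009 clockwise.
Wall normal N at the top has arm L sinθ = 4.215 m counterclockwise, so Στ = 0 gives N·4.215 = 483 + 463.6·d.
ΣFy = 0 ⇒ N_floor = 894.7 N, so the maximum friction is μ_s·N_floor = 0.49×894.7 = 438.4 N. ΣFx = 0 ⇒ N_wall = f, so at the slipping point N = 438.4 N.
Substituting: 438.4×4.215 = 483 + 463.6·d ⇒ d = (1848 − 483) / 463.6 = 2.94 m.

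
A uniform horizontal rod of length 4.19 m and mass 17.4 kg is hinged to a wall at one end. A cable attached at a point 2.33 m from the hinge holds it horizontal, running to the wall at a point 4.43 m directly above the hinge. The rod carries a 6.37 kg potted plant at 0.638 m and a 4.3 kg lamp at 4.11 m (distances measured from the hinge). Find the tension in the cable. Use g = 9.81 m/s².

Take moments about the hinge.
Beam weight: 17.4 × 9.81 = 170.7 N down at 2.095 m → arm 2.095 m, τ = 170.7 × 2.095 = 357.6 N·m clockwise.
Potted plant: 6.37 × 9.81 = 62.49 N down at 0.638 m → arm 0.638 m, τ = 62.49 × 0.638 = 39.87 N·m clockwise.
Lamp: 4.3 × 9.81 = 42.18 N down at 4.11 m → arm 4.11 m, τ = 42.18 × 4.11 = 173.4 N·m clockwise.
Total clockwise load moment = 570.9 N·m.
The cable tension T acts at 2.33 m; only its component perpendicular to the rod, T sinθ, produces torque. sinθ = h/√(h²+d²) = 4.43/√(4.43²+2.33²) = 0.885.
For rotational equilibrium, T × 2.33 × 0.885 = 570.9, so T = 570.9 / 2.062 = 277 N.

T ≈ 277 N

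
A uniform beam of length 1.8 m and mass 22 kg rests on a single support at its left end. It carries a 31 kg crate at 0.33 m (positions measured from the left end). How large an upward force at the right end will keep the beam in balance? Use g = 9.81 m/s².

About the left end:
Beam weight: 22 × 9.81 = 215.8 N down at 0.9 m → arm 0.9 m, τ = 215.8 × 0.9 = 194.2 N·m clockwise.
Crate: 31 × 9.81 = 304.1 N down at 0.33 m → arm 0.33 m, τ = 304.1 × 0.33 = 100.4 N·m clockwise.
Net moment of the loads = 294.6 N·m clockwise.
The upward force F acts at the right end, arm 1.8 m, giving F × 1.8 counterclockwise.
Setting net torque to zero: F × 1.8 = 294.6 → F = 294.6 / 1.8 = 164 N.

F ≈ 164 N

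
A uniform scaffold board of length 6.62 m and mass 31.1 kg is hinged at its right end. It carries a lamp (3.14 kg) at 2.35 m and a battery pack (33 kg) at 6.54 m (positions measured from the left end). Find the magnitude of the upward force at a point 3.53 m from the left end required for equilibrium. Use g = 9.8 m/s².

F ≈ 377 N

Taking torques about the right end:
Beam weight: 31.1 × 9.8 = 304.8 N down at 3.31 m → arm 3.31 m, τ = 304.8 × 3.31 = 1009 N·m counterclockwise.
Lamp: 3.14 × 9.8 = 30.77 N down at 2.35 m → arm 4.27 m, τ = 30.77 × 4.27 = 131.4 N·m counterclockwise.
Battery pack: 33 × 9.8 = 323.4 N down at 6.54 m → arm 0.08 m, τ = 323.4 × 0.08 = 25.87 N·m counterclockwise.
Net moment of the loads = 1166 N·m counterclockwise.
The upward force F acts at a point 3.53 m from the left end, arm 3.09 m, giving F × 3.09 clockwise.
Setting net torque to zero: F × 3.09 = 1166 → F = 1166 / 3.09 = 377 N.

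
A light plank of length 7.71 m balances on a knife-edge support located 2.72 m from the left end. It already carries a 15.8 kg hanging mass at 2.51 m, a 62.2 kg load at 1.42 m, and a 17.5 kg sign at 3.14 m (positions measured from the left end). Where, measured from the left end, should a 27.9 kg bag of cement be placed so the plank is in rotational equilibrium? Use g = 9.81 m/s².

x ≈ 5.47 m from the left end

Taking torques about the knife-edge support (at 2.72 m from the left end):
Hanging mass: 15.8 × 9.81 = 155 N down at 2.51 m → arm 0.21 m, τ = 155 × 0.21 = 32.55 N·m counterclockwise.
Load: 62.2 × 9.81 = 610.2 N down at 1.42 m → arm 1.3 m, τ = 610.2 × 1.3 = 793.3 N·m counterclockwise.
Sign: 17.5 × 9.81 = 171.7 N down at 3.14 m → arm 0.42 m, τ = 171.7 × 0.42 = 72.11 N·m clockwise.
Net moment of existing loads = 753.7 N·m counterclockwise.
The bag of cement weighs 27.9 × 9.81 = 273.7 N and must supply an equal clockwise moment, so its lever arm about the knife-edge support is 753.7 / 273.7 = 2.75 m.
That puts it at 2.72 + 2.75 = 5.47 m from the left end.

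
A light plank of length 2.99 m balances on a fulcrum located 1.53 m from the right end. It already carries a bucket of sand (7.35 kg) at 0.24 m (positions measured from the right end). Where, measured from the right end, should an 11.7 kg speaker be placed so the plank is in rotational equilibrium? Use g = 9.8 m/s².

Choose the fulcrum (at 1.53 m from the right end) as the axis so the support reaction has zero arm there.
Bucket of sand: 7.35 × 9.8 = 72.03 N down at 0.24 m → arm 1.29 m, τ = 72.03 × 1.29 = 92.92 N·m clockwise.
Net moment of existing loads = 92.92 N·m clockwise.
The speaker weighs 11.7 × 9.8 = 114.7 N and must supply an equal counterclockwise moment, so its lever arm about the fulcrum is 92.92 / 114.7 = 0.81 m.
That puts it at 1.53 + 0.81 = 2.34 m from the right end.

x ≈ 2.34 m from the right end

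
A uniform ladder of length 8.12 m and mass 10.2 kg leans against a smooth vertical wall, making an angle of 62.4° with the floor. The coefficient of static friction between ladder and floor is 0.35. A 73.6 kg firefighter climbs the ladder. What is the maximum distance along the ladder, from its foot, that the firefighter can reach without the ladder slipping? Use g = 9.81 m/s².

Taking torques about the foot of the ladder:
Ladder weight 10.2×9.81 = 100.1 N acts at 4.06 m along the ladder; its horizontal arm is 4.06·cos62.4° = 1.881 m → τ = 188.3 N·m clockwise.
Firefighter weight 73.6×9.81 = 722 N at distance d → arm d·cos62.4° → τ = 722·d·0.4633 clockwise.
Wall normal N at the top has arm L sinθ = 7.196 m counterclockwise, so Στ = 0 gives N·7.196 = 188.3 + 334.5·d.
ΣFy = 0 ⇒ N_floor = 822.1 N, so the maximum friction is μ_s·N_floor = 0.35×822.1 = 287.7 N. ΣFx = 0 ⇒ N_wall = f, so at the slipping point N = 287.7 N.
Substituting: 287.7×7.196 = 188.3 + 334.5·d ⇒ d = (2070 − 188.3) / 334.5 = 5.63 m.

d ≈ 5.63 m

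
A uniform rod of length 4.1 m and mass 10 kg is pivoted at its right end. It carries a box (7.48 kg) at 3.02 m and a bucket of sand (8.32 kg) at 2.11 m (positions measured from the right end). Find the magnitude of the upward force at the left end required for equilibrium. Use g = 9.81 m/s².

F ≈ 145 N

Take moments about the right end.
Beam weight: 10 × 9.81 = 98.1 N down at 2.05 m → arm 2.05 m, τ = 98.1 × 2.05 = 201.1 N·m counterclockwise.
Box: 7.48 × 9.81 = 73.38 N down at 3.02 m → arm 3.02 m, τ = 73.38 × 3.02 = 221.6 N·m counterclockwise.
Bucket of sand: 8.32 × 9.81 = 81.62 N down at 2.11 m → arm 2.11 m, τ = 81.62 × 2.11 = 172.2 N·m counterclockwise.
Net moment of the loads = 594.9 N·m counterclockwise.
The upward force F acts at the left end, arm 4.1 m, giving F × 4.1 clockwise.
Balancing moments: F × 4.1 = 594.9, giving F = 594.9 / 4.1 = 145 N.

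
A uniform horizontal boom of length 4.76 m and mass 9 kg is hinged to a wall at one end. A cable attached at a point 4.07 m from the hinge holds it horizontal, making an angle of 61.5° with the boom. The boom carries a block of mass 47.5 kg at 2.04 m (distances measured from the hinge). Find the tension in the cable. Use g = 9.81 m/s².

About the hinge:
Beam weight: 9 × 9.81 = 88.29 N down at 2.38 m → arm 2.38 m, τ = 88.29 × 2.38 = 210.1 N·m clockwise.
Block: 47.5 × 9.81 = 466 N down at 2.04 m → arm 2.04 m, τ = 466 × 2.04 = 950.6 N·m clockwise.
Total clockwise load moment = 1161 N·m.
The cable tension T acts at 4.07 m; only its component perpendicular to the boom, T sinθ, produces torque. sin 61.5° = 0.8788.
Balancing moments: T × 4.07 × 0.8788 = 1161, giving T = 1161 / 3.577 = 325 N.

T ≈ 325 N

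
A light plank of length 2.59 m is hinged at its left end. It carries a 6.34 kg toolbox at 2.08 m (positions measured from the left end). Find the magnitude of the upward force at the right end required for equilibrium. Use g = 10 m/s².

F ≈ 50.9 N

Sum moments about the left end (the unknown pivot reaction has zero arm there).
Toolbox: 6.34 × 10 = 63.4 N down at 2.08 m → arm 2.08 m, τ = 63.4 × 2.08 = 131.9 N·m clockwise.
Net moment of the loads = 131.9 N·m clockwise.
The upward force F acts at the right end, arm 2.59 m, giving F × 2.59 counterclockwise.
Setting net torque to zero: F × 2.59 = 131.9 → F = 131.9 / 2.59 = 50.9 N.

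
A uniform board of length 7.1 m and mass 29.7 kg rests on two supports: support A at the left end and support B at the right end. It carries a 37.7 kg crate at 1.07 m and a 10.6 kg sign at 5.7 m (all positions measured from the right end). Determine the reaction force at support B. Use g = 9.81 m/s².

Take moments about support A.
Beam weight: 29.7 × 9.81 = 291.4 N down at 3.55 m → arm 3.55 m, τ = 291.4 × 3.55 = 1034 N·m clockwise.
Crate: 37.7 × 9.81 = 369.8 N down at 1.07 m → arm 6.03 m, τ = 369.8 × 6.03 = 2230 N·m clockwise.
Sign: 10.6 × 9.81 = 104 N down at 5.7 m → arm 1.4 m, τ = 104 × 1.4 = 145.6 N·m clockwise.
Net load moment about support A = 3410 N·m clockwise.
Reaction R at support B is upward at 0 m, arm 7.1 m → moment R × 7.1 counterclockwise.
For rotational equilibrium, R × 7.1 = 3410, so R = 480 N.

R_B ≈ 480 N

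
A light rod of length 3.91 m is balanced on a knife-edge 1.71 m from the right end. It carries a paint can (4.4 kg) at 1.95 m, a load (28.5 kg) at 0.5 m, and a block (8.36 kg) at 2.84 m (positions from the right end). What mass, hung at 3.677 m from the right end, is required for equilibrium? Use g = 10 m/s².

m ≈ 12.2 kg

Choose the knife-edge (at 1.71 m from the right end) as the axis so the support reaction has zero arm there.
Paint can: 4.4 × 10 = 44 N down at 1.95 m → arm 0.24 m, τ = 44 × 0.24 = 10.56 N·m counterclockwise.
Load: 28.5 × 10 = 285 N down at 0.5 m → arm 1.21 m, τ = 285 × 1.21 = 344.8 N·m clockwise.
Block: 8.36 × 10 = 83.6 N down at 2.84 m → arm 1.13 m, τ = 83.6 × 1.13 = 94.47 N·m counterclockwise.
Net moment of known loads = 239.8 N·m clockwise.
An unknown mass m at 3.677 m has arm 1.967 m; its moment is m·g·1.967 counterclockwise.
Στ = 0 ⇒ m × 10 × 1.967 = 239.8 ⇒ m = 239.8 / (10 × 1.967) = 12.2 kg.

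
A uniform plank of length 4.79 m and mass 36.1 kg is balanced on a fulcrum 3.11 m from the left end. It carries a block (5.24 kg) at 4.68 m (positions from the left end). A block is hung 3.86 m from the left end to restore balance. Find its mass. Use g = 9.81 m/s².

Choose the fulcrum (at 3.11 m from the left end) as the axis so the support reaction has zero arm there.
Beam weight: 36.1 × 9.81 = 354.1 N down at 2.395 m → arm 0.715 m, τ = 354.1 × 0.715 = 253.2 N·m counterclockwise.
Block: 5.24 × 9.81 = 51.4 N down at 4.68 m → arm 1.57 m, τ = 51.4 × 1.57 = 80.7 N·m clockwise.
Net moment of known loads = 172.5 N·m counterclockwise.
An unknown mass m at 3.86 m has arm 0.75 m; its moment is m·g·0.75 clockwise.
For rotational equilibrium, m × 9.81 × 0.75 = 172.5, so m = 172.5 / (9.81 × 0.75) = 23.4 kg.

m ≈ 23.4 kg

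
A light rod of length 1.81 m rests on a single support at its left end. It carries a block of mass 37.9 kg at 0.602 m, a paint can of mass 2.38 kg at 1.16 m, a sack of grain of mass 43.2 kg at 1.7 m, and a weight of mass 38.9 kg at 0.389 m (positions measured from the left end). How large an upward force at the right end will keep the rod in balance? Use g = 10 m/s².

Taking torques about the left end:
Block: 37.9 × 10 = 379 N down at 0.602 m → arm 0.602 m, τ = 379 × 0.602 = 228.2 N·m clockwise.
Paint can: 2.38 × 10 = 23.8 N down at 1.16 m → arm 1.16 m, τ = 23.8 × 1.16 = 27.61 N·m clockwise.
Sack of grain: 43.2 × 10 = 432 N down at 1.7 m → arm 1.7 m, τ = 432 × 1.7 = 734.4 N·m clockwise.
Weight: 38.9 × 10 = 389 N down at 0.389 m → arm 0.389 m, τ = 389 × 0.389 = 151.3 N·m clockwise.
Net moment of the loads = 1142 N·m clockwise.
The upward force F acts at the right end, arm 1.81 m, giving F × 1.81 counterclockwise.
Balancing moments: F × 1.81 = 1142, giving F = 1142 / 1.81 = 631 N.

F ≈ 631 N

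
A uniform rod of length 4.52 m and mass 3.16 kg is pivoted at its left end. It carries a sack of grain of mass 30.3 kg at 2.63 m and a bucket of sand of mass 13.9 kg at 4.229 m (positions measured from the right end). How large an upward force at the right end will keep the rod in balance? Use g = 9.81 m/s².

F ≈ 149 N

About the left end:
Beam weight: 3.16 × 9.81 = 31 N down at 2.26 m → arm 2.26 m, τ = 31 × 2.26 = 70.06 N·m clockwise.
Sack of grain: 30.3 × 9.81 = 297.2 N down at 2.63 m → arm 1.89 m, τ = 297.2 × 1.89 = 561.7 N·m clockwise.
Bucket of sand: 13.9 × 9.81 = 136.4 N down at 4.229 m → arm 0.291 m, τ = 136.4 × 0.291 = 39.69 N·m clockwise.
Net moment of the loads = 671.5 N·m clockwise.
The upward force F acts at the right end, arm 4.52 m, giving F × 4.52 counterclockwise.
Στ = 0 ⇒ F × 4.52 = 671.5 ⇒ F = 671.5 / 4.52 = 149 N.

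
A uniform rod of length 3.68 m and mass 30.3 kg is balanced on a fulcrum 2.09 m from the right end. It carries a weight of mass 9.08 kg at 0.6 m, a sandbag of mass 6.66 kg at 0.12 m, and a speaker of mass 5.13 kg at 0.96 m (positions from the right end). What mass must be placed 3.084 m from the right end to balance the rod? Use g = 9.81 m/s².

Choose the fulcrum (at 2.09 m from the right end) as the axis so the support reaction has zero arm there.
Beam weight: 30.3 × 9.81 = 297.2 N down at 1.84 m → arm 0.25 m, τ = 297.2 × 0.25 = 74.3 N·m clockwise.
Weight: 9.08 × 9.81 = 89.07 N down at 0.6 m → arm 1.49 m, τ = 89.07 × 1.49 = 132.7 N·m clockwise.
Sandbag: 6.66 × 9.81 = 65.33 N down at 0.12 m → arm 1.97 m, τ = 65.33 × 1.97 = 128.7 N·m clockwise.
Speaker: 5.13 × 9.81 = 50.33 N down at 0.96 m → arm 1.13 m, τ = 50.33 × 1.13 = 56.87 N·m clockwise.
Net moment of known loads = 392.6 N·m clockwise.
An unknown mass m at 3.084 m has arm 0.994 m; its moment is m·g·0.994 counterclockwise.
Setting net torque to zero: m × 9.81 × 0.994 = 392.6 → m = 392.6 / (9.81 × 0.994) = 40.3 kg.

m ≈ 40.3 kg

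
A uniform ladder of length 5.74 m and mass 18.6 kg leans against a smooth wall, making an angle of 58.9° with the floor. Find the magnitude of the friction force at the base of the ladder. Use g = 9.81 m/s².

Sum moments about the foot of the ladder (the floor normal and friction both act there and drop out).
Ladder weight 18.6×9.81 = 182.5 N acts at 2.87 m along the ladder; its horizontal arm is 2.87·cos58.9° = 1.482 m → τ = 270.5 N·m clockwise.
Wall normal N acts horizontally at the top; its moment arm is the height L sinθ = 5.74·sin58.9° = 4.915 m, counterclockwise.
Στ = 0 ⇒ N × 4.915 = 270.5 ⇒ N = 55 N.
ΣFx = 0: friction at the foot balances the wall's push, so f = N_wall = 55 N.

f ≈ 55 N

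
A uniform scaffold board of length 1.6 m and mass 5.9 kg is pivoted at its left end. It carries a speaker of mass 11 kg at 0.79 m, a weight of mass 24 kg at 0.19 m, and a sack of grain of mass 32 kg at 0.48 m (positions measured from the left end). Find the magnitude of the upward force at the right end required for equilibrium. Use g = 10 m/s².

Sum moments about the left end (the unknown pivot reaction has zero arm there).
Beam weight: 5.9 × 10 = 59 N down at 0.8 m → arm 0.8 m, τ = 59 × 0.8 = 47.2 N·m clockwise.
Speaker: 11 × 10 = 110 N down at 0.79 m → arm 0.79 m, τ = 110 × 0.79 = 86.9 N·m clockwise.
Weight: 24 × 10 = 240 N down at 0.19 m → arm 0.19 m, τ = 240 × 0.19 = 45.6 N·m clockwise.
Sack of grain: 32 × 10 = 320 N down at 0.48 m → arm 0.48 m, τ = 320 × 0.48 = 153.6 N·m clockwise.
Net moment of the loads = 333.3 N·m clockwise.
The upward force F acts at the right end, arm 1.6 m, giving F × 1.6 counterclockwise.
Setting net torque to zero: F × 1.6 = 333.3 → F = 333.3 / 1.6 = 208 N.

F ≈ 208 N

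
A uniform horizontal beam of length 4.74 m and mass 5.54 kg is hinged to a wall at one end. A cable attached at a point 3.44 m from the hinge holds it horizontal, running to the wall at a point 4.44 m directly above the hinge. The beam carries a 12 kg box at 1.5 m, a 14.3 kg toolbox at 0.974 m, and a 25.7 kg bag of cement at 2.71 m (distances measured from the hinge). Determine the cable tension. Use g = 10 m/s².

About the hinge:
Beam weight: 5.54 × 10 = 55.4 N down at 2.37 m → arm 2.37 m, τ = 55.4 × 2.37 = 131.3 N·m clockwise.
Box: 12 × 10 = 120 N down at 1.5 m → arm 1.5 m, τ = 120 × 1.5 = 180 N·m clockwise.
Toolbox: 14.3 × 10 = 143 N down at 0.974 m → arm 0.974 m, τ = 143 × 0.974 = 139.3 N·m clockwise.
Bag of cement: 25.7 × 10 = 257 N down at 2.71 m → arm 2.71 m, τ = 257 × 2.71 = 696.5 N·m clockwise.
Total clockwise load moment = 1147 N·m.
The cable tension T acts at 3.44 m; only its component perpendicular to the beam, T sinθ, produces torque. sinθ = h/√(h²+d²) = 4.44/√(4.44²+3.44²) = 0.7905.
Setting net torque to zero: T × 3.44 × 0.7905 = 1147 → T = 1147 / 2.719 = 422 N.

T ≈ 422 N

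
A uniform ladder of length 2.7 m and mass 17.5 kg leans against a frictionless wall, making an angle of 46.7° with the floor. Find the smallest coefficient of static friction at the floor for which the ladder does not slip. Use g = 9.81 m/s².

μ_min ≈ 0.471

Take moments about the foot of the ladder.
Ladder weight 17.5×9.81 = 171.7 N acts at 1.35 m along the ladder; its horizontal arm is 1.35·cos46.7° = 0.9259 m → τ = 159 N·m clockwise.
Wall normal N acts horizontally at the top; its moment arm is the height L sinθ = 2.7·sin46.7° = 1.965 m, counterclockwise.
Στ = 0 ⇒ N × 1.965 = 159 ⇒ N = 80.92 N.
ΣFx = 0 ⇒ f = N_wall = 80.92 N. ΣFy = 0 ⇒ N_floor = 171.7 N.
μ_min = f / N_floor = 80.92 / 171.7 = 0.471.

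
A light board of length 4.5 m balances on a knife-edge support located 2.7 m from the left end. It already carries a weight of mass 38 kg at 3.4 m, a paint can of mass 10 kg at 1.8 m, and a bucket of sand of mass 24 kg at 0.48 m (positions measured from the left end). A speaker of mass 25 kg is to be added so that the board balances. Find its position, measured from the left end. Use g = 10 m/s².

x ≈ 4.13 m from the left end

Choose the knife-edge support (at 2.7 m from the left end) as the axis so the support reaction has zero arm there.
Weight: 38 × 10 = 380 N down at 3.4 m → arm 0.7 m, τ = 380 × 0.7 = 266 N·m clockwise.
Paint can: 10 × 10 = 100 N down at 1.8 m → arm 0.9 m, τ = 100 × 0.9 = 90 N·m counterclockwise.
Bucket of sand: 24 × 10 = 240 N down at 0.48 m → arm 2.22 m, τ = 240 × 2.22 = 532.8 N·m counterclockwise.
Net moment of existing loads = 356.8 N·m counterclockwise.
The speaker weighs 25 × 10 = 250 N and must supply an equal clockwise moment, so its lever arm about the knife-edge support is 356.8 / 250 = 1.43 m.
That puts it at 2.7 + 1.43 = 4.13 m from the left end.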